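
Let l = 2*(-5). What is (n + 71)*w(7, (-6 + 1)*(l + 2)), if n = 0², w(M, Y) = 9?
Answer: 639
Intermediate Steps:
l = -10
n = 0
(n + 71)*w(7, (-6 + 1)*(l + 2)) = (0 + 71)*9 = 71*9 = 639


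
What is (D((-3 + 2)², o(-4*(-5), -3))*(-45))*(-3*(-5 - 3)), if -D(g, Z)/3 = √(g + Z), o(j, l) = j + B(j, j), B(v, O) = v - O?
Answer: 3240*√21 ≈ 14848.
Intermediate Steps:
o(j, l) = j (o(j, l) = j + (j - j) = j + 0 = j)
D(g, Z) = -3*√(Z + g) (D(g, Z) = -3*√(g + Z) = -3*√(Z + g))
(D((-3 + 2)², o(-4*(-5), -3))*(-45))*(-3*(-5 - 3)) = (-3*√(-4*(-5) + (-3 + 2)²)*(-45))*(-3*(-5 - 3)) = (-3*√(20 + (-1)²)*(-45))*(-3*(-8)) = (-3*√(20 + 1)*(-45))*24 = (-3*√21*(-45))*24 = (135*√21)*24 = 3240*√21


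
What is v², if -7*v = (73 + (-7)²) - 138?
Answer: 256/49 ≈ 5.2245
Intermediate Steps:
v = 16/7 (v = -((73 + (-7)²) - 138)/7 = -((73 + 49) - 138)/7 = -(122 - 138)/7 = -⅐*(-16) = 16/7 ≈ 2.2857)
v² = (16/7)² = 256/49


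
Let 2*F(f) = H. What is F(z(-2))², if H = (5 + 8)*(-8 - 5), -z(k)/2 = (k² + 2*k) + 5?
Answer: 28561/4 ≈ 7140.3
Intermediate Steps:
z(k) = -10 - 4*k - 2*k² (z(k) = -2*((k² + 2*k) + 5) = -2*(5 + k² + 2*k) = -10 - 4*k - 2*k²)
H = -169 (H = 13*(-13) = -169)
F(f) = -169/2 (F(f) = (½)*(-169) = -169/2)
F(z(-2))² = (-169/2)² = 28561/4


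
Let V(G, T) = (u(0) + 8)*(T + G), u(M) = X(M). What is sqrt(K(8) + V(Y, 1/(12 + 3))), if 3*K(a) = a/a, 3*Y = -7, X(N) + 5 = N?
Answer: I*sqrt(1455)/15 ≈ 2.543*I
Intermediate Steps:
X(N) = -5 + N
u(M) = -5 + M
Y = -7/3 (Y = (1/3)*(-7) = -7/3 ≈ -2.3333)
K(a) = 1/3 (K(a) = (a/a)/3 = (1/3)*1 = 1/3)
V(G, T) = 3*G + 3*T (V(G, T) = ((-5 + 0) + 8)*(T + G) = (-5 + 8)*(G + T) = 3*(G + T) = 3*G + 3*T)
sqrt(K(8) + V(Y, 1/(12 + 3))) = sqrt(1/3 + (3*(-7/3) + 3/(12 + 3))) = sqrt(1/3 + (-7 + 3/15)) = sqrt(1/3 + (-7 + 3*(1/15))) = sqrt(1/3 + (-7 + 1/5)) = sqrt(1/3 - 34/5) = sqrt(-97/15) = I*sqrt(1455)/15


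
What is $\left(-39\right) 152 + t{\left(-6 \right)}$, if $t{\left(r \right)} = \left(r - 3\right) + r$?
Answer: $-5943$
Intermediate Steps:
$t{\left(r \right)} = -3 + 2 r$ ($t{\left(r \right)} = \left(-3 + r\right) + r = -3 + 2 r$)
$\left(-39\right) 152 + t{\left(-6 \right)} = \left(-39\right) 152 + \left(-3 + 2 \left(-6\right)\right) = -5928 - 15 = -5943$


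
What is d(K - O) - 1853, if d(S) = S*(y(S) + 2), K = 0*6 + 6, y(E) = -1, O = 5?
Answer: -1852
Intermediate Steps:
K = 6 (K = 0 + 6 = 6)
d(S) = S (d(S) = S*(-1 + 2) = S*1 = S)
d(K - O) - 1853 = (6 - 1*5) - 1853 = (6 - 5) - 1853 = 1 - 1853 = -1852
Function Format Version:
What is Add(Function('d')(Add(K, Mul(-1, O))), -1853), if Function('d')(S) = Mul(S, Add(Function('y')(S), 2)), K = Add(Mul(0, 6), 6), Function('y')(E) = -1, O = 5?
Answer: -1852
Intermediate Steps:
K = 6 (K = Add(0, 6) = 6)
Function('d')(S) = S (Function('d')(S) = Mul(S, Add(-1, 2)) = Mul(S, 1) = S)
Add(Function('d')(Add(K, Mul(-1, O))), -1853) = Add(Add(6, Mul(-1, 5)), -1853) = Add(Add(6, -5), -1853) = Add(1, -1853) = -1852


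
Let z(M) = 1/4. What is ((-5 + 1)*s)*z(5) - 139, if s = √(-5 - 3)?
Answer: -139 - 2*I*√2 ≈ -139.0 - 2.8284*I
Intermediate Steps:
z(M) = ¼ (z(M) = 1*(¼) = ¼)
s = 2*I*√2 (s = √(-8) = 2*I*√2 ≈ 2.8284*I)
((-5 + 1)*s)*z(5) - 139 = ((-5 + 1)*(2*I*√2))*(¼) - 139 = -8*I*√2*(¼) - 139 = -2*I*√2 - 139 = -139 - 2*I*√2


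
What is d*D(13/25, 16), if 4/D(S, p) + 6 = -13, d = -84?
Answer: 336/19 ≈ 17.684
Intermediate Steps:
D(S, p) = -4/19 (D(S, p) = 4/(-6 - 13) = 4/(-19) = 4*(-1/19) = -4/19)
d*D(13/25, 16) = -84*(-4/19) = 336/19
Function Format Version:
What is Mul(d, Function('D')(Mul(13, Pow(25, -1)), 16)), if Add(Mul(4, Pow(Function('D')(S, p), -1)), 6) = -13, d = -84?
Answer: Rational(336, 19) ≈ 17.684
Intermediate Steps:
Function('D')(S, p) = Rational(-4, 19) (Function('D')(S, p) = Mul(4, Pow(Add(-6, -13), -1)) = Mul(4, Pow(-19, -1)) = Mul(4, Rational(-1, 19)) = Rational(-4, 19))
Mul(d, Function('D')(Mul(13, Pow(25, -1)), 16)) = Mul(-84, Rational(-4, 19)) = Rational(336, 19)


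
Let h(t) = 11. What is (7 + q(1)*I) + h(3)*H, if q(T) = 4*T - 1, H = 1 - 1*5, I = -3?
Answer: -46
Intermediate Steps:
H = -4 (H = 1 - 5 = -4)
q(T) = -1 + 4*T
(7 + q(1)*I) + h(3)*H = (7 + (-1 + 4*1)*(-3)) + 11*(-4) = (7 + (-1 + 4)*(-3)) - 44 = (7 + 3*(-3)) - 44 = (7 - 9) - 44 = -2 - 44 = -46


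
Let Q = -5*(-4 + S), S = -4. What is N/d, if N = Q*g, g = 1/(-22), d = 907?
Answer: -20/9977 ≈ -0.0020046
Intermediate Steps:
g = -1/22 ≈ -0.045455
Q = 40 (Q = -5*(-4 - 4) = -5*(-8) = 40)
N = -20/11 (N = 40*(-1/22) = -20/11 ≈ -1.8182)
N/d = -20/11/907 = -20/11*1/907 = -20/9977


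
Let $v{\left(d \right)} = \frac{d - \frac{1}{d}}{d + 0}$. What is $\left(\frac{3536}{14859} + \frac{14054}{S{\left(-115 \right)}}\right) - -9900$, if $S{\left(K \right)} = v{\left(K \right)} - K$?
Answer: $\frac{17572264052678}{1753475157} \approx 10021.0$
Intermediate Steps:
$v{\left(d \right)} = \frac{d - \frac{1}{d}}{d}$
$S{\left(K \right)} = 1 - K - \frac{1}{K^{2}}$ ($S{\left(K \right)} = \left(1 - \frac{1}{K^{2}}\right) - K = 1 - K - \frac{1}{K^{2}}$)
$\left(\frac{3536}{14859} + \frac{14054}{S{\left(-115 \right)}}\right) - -9900 = \left(\frac{3536}{14859} + \frac{14054}{1 - -115 - \frac{1}{13225}}\right) - -9900 = \left(3536 \cdot \frac{1}{14859} + \frac{14054}{1 + 115 - \frac{1}{13225}}\right) + 9900 = \left(\frac{272}{1143} + \frac{14054}{1 + 115 - \frac{1}{13225}}\right) + 9900 = \left(\frac{272}{1143} + \frac{14054}{\frac{1534099}{13225}}\right) + 9900 = \left(\frac{272}{1143} + 14054 \cdot \frac{13225}{1534099}\right) + 9900 = \left(\frac{272}{1143} + \frac{185864150}{1534099}\right) + 9900 = \frac{212859998378}{1753475157} + 9900 = \frac{17572264052678}{1753475157}$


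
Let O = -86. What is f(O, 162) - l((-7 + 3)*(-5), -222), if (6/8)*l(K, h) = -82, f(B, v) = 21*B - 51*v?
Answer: -29876/3 ≈ -9958.7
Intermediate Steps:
f(B, v) = -51*v + 21*B
l(K, h) = -328/3 (l(K, h) = (4/3)*(-82) = -328/3)
f(O, 162) - l((-7 + 3)*(-5), -222) = (-51*162 + 21*(-86)) - 1*(-328/3) = (-8262 - 1806) + 328/3 = -10068 + 328/3 = -29876/3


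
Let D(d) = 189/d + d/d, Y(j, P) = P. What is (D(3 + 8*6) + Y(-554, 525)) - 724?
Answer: -3303/17 ≈ -194.29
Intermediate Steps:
D(d) = 1 + 189/d (D(d) = 189/d + 1 = 1 + 189/d)
(D(3 + 8*6) + Y(-554, 525)) - 724 = ((189 + (3 + 8*6))/(3 + 8*6) + 525) - 724 = ((189 + (3 + 48))/(3 + 48) + 525) - 724 = ((189 + 51)/51 + 525) - 724 = ((1/51)*240 + 525) - 724 = (80/17 + 525) - 724 = 9005/17 - 724 = -3303/17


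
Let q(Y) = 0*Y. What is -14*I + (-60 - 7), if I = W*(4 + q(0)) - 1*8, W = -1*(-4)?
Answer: -179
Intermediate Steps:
q(Y) = 0
W = 4
I = 8 (I = 4*(4 + 0) - 1*8 = 4*4 - 8 = 16 - 8 = 8)
-14*I + (-60 - 7) = -14*8 + (-60 - 7) = -112 - 67 = -179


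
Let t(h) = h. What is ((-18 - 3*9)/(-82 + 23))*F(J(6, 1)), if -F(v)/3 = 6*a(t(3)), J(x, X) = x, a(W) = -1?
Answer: 810/59 ≈ 13.729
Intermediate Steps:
F(v) = 18 (F(v) = -18*(-1) = -3*(-6) = 18)
((-18 - 3*9)/(-82 + 23))*F(J(6, 1)) = ((-18 - 3*9)/(-82 + 23))*18 = ((-18 - 27)/(-59))*18 = -45*(-1/59)*18 = (45/59)*18 = 810/59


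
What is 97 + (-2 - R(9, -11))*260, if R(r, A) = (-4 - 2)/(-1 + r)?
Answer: -228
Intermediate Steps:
R(r, A) = -6/(-1 + r)
97 + (-2 - R(9, -11))*260 = 97 + (-2 - (-6)/(-1 + 9))*260 = 97 + (-2 - (-6)/8)*260 = 97 + (-2 - 1*(-¾))*260 = 97 + (-2 + ¾)*260 = 97 - 5/4*260 = 97 - 325 = -228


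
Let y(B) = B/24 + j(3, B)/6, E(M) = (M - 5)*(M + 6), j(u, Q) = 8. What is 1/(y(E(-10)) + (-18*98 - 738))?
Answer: -6/14989 ≈ -0.00040029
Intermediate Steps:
E(M) = (-5 + M)*(6 + M)
y(B) = 4/3 + B/24 (y(B) = B/24 + 8/6 = B*(1/24) + 8*(⅙) = B/24 + 4/3 = 4/3 + B/24)
1/(y(E(-10)) + (-18*98 - 738)) = 1/((4/3 + (-30 - 10 + (-10)²)/24) + (-18*98 - 738)) = 1/((4/3 + (-30 - 10 + 100)/24) + (-1764 - 738)) = 1/((4/3 + (1/24)*60) - 2502) = 1/((4/3 + 5/2) - 2502) = 1/(23/6 - 2502) = 1/(-14989/6) = -6/14989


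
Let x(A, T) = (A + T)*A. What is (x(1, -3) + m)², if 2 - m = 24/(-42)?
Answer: 16/49 ≈ 0.32653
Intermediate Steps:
x(A, T) = A*(A + T)
m = 18/7 (m = 2 - 24/(-42) = 2 - 24*(-1)/42 = 2 - 1*(-4/7) = 2 + 4/7 = 18/7 ≈ 2.5714)
(x(1, -3) + m)² = (1*(1 - 3) + 18/7)² = (1*(-2) + 18/7)² = (-2 + 18/7)² = (4/7)² = 16/49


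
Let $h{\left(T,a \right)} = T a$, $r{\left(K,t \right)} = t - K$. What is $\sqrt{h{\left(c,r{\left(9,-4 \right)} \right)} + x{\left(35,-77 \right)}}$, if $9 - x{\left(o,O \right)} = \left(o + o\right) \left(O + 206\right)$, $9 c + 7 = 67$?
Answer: $\frac{i \sqrt{81969}}{3} \approx 95.434 i$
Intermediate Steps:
$c = \frac{20}{3}$ ($c = - \frac{7}{9} + \frac{1}{9} \cdot 67 = - \frac{7}{9} + \frac{67}{9} = \frac{20}{3} \approx 6.6667$)
$x{\left(o,O \right)} = 9 - 2 o \left(206 + O\right)$ ($x{\left(o,O \right)} = 9 - \left(o + o\right) \left(O + 206\right) = 9 - 2 o \left(206 + O\right)$)
$\sqrt{h{\left(c,r{\left(9,-4 \right)} \right)} + x{\left(35,-77 \right)}} = \sqrt{\frac{20 \left(-4 - 9\right)}{3} - \left(14411 - 5390\right)} = \sqrt{\frac{20 \left(-4 - 9\right)}{3} + \left(9 - 14420 + 5390\right)} = \sqrt{\frac{20}{3} \left(-13\right) - 9021} = \sqrt{- \frac{260}{3} - 9021} = \sqrt{- \frac{27323}{3}} = \frac{i \sqrt{81969}}{3}$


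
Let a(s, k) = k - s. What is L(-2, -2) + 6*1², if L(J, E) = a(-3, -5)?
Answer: 4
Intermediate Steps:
L(J, E) = -2 (L(J, E) = -5 - 1*(-3) = -5 + 3 = -2)
L(-2, -2) + 6*1² = -2 + 6*1² = -2 + 6*1 = -2 + 6 = 4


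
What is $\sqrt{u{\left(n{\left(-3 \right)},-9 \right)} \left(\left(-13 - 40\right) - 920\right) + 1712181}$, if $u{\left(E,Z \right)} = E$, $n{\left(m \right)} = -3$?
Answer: $10 \sqrt{17151} \approx 1309.6$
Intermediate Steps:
$\sqrt{u{\left(n{\left(-3 \right)},-9 \right)} \left(\left(-13 - 40\right) - 920\right) + 1712181} = \sqrt{- 3 \left(\left(-13 - 40\right) - 920\right) + 1712181} = \sqrt{- 3 \left(-53 - 920\right) + 1712181} = \sqrt{\left(-3\right) \left(-973\right) + 1712181} = \sqrt{2919 + 1712181} = \sqrt{1715100} = 10 \sqrt{17151}$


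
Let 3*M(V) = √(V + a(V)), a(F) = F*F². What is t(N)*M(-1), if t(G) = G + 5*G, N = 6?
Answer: 12*I*√2 ≈ 16.971*I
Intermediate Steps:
t(G) = 6*G
a(F) = F³
M(V) = √(V + V³)/3
t(N)*M(-1) = (6*6)*(√(-1 + (-1)³)/3) = 36*(√(-1 - 1)/3) = 36*(√(-2)/3) = 36*((I*√2)/3) = 36*(I*√2/3) = 12*I*√2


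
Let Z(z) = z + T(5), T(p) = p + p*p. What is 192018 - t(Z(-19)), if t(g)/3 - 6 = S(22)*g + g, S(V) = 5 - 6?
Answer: 192000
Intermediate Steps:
T(p) = p + p²
S(V) = -1
Z(z) = 30 + z (Z(z) = z + 5*(1 + 5) = z + 5*6 = z + 30 = 30 + z)
t(g) = 18 (t(g) = 18 + 3*(-g + g) = 18 + 3*0 = 18 + 0 = 18)
192018 - t(Z(-19)) = 192018 - 1*18 = 192018 - 18 = 192000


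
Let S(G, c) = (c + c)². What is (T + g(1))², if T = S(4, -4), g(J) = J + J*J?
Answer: 4356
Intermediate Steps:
g(J) = J + J²
S(G, c) = 4*c² (S(G, c) = (2*c)² = 4*c²)
T = 64 (T = 4*(-4)² = 4*16 = 64)
(T + g(1))² = (64 + 1*(1 + 1))² = (64 + 1*2)² = (64 + 2)² = 66² = 4356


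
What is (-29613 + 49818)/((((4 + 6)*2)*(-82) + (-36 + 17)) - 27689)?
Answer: -20205/29348 ≈ -0.68846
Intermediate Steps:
(-29613 + 49818)/((((4 + 6)*2)*(-82) + (-36 + 17)) - 27689) = 20205/(((10*2)*(-82) - 19) - 27689) = 20205/((20*(-82) - 19) - 27689) = 20205/((-1640 - 19) - 27689) = 20205/(-1659 - 27689) = 20205/(-29348) = 20205*(-1/29348) = -20205/29348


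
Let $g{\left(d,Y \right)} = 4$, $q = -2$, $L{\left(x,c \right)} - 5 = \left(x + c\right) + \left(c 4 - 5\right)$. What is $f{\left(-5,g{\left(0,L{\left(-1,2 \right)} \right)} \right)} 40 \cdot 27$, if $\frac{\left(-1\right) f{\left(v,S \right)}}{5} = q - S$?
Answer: $32400$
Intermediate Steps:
$L{\left(x,c \right)} = x + 5 c$ ($L{\left(x,c \right)} = 5 + \left(\left(x + c\right) + \left(c 4 - 5\right)\right) = 5 + \left(\left(c + x\right) + \left(4 c - 5\right)\right) = 5 + \left(\left(c + x\right) + \left(-5 + 4 c\right)\right) = 5 + \left(-5 + x + 5 c\right) = x + 5 c$)
$f{\left(v,S \right)} = 10 + 5 S$ ($f{\left(v,S \right)} = - 5 \left(-2 - S\right) = 10 + 5 S$)
$f{\left(-5,g{\left(0,L{\left(-1,2 \right)} \right)} \right)} 40 \cdot 27 = \left(10 + 5 \cdot 4\right) 40 \cdot 27 = \left(10 + 20\right) 40 \cdot 27 = 30 \cdot 40 \cdot 27 = 1200 \cdot 27 = 32400$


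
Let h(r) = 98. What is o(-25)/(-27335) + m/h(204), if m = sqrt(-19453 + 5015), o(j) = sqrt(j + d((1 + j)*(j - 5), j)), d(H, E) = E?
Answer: I*(-sqrt(2)/5467 + sqrt(14438)/98) ≈ 1.2258*I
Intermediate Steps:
o(j) = sqrt(2)*sqrt(j) (o(j) = sqrt(j + j) = sqrt(2*j) = sqrt(2)*sqrt(j))
m = I*sqrt(14438) (m = sqrt(-14438) = I*sqrt(14438) ≈ 120.16*I)
o(-25)/(-27335) + m/h(204) = (sqrt(2)*sqrt(-25))/(-27335) + (I*sqrt(14438))/98 = (sqrt(2)*(5*I))*(-1/27335) + (I*sqrt(14438))*(1/98) = (5*I*sqrt(2))*(-1/27335) + I*sqrt(14438)/98 = -I*sqrt(2)/5467 + I*sqrt(14438)/98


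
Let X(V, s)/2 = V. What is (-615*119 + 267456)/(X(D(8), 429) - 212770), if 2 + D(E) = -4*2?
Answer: -64757/70930 ≈ -0.91297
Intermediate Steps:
D(E) = -10 (D(E) = -2 - 4*2 = -2 - 8 = -10)
X(V, s) = 2*V
(-615*119 + 267456)/(X(D(8), 429) - 212770) = (-615*119 + 267456)/(2*(-10) - 212770) = (-73185 + 267456)/(-20 - 212770) = 194271/(-212790) = 194271*(-1/212790) = -64757/70930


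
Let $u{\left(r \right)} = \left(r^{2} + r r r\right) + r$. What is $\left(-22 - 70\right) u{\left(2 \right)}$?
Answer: $-1288$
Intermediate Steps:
$u{\left(r \right)} = r + r^{2} + r^{3}$ ($u{\left(r \right)} = \left(r^{2} + r^{2} r\right) + r = \left(r^{2} + r^{3}\right) + r = r + r^{2} + r^{3}$)
$\left(-22 - 70\right) u{\left(2 \right)} = \left(-22 - 70\right) 2 \left(1 + 2 + 2^{2}\right) = - 92 \cdot 2 \left(1 + 2 + 4\right) = - 92 \cdot 2 \cdot 7 = \left(-92\right) 14 = -1288$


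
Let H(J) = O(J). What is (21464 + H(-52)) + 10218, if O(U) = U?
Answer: 31630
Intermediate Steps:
H(J) = J
(21464 + H(-52)) + 10218 = (21464 - 52) + 10218 = 21412 + 10218 = 31630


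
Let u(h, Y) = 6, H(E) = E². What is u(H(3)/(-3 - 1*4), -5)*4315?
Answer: 25890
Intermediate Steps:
u(H(3)/(-3 - 1*4), -5)*4315 = 6*4315 = 25890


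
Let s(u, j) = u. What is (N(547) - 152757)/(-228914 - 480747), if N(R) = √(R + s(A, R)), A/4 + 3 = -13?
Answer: 152757/709661 - √483/709661 ≈ 0.21522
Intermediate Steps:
A = -64 (A = -12 + 4*(-13) = -12 - 52 = -64)
N(R) = √(-64 + R) (N(R) = √(R - 64) = √(-64 + R))
(N(547) - 152757)/(-228914 - 480747) = (√(-64 + 547) - 152757)/(-228914 - 480747) = (√483 - 152757)/(-709661) = (-152757 + √483)*(-1/709661) = 152757/709661 - √483/709661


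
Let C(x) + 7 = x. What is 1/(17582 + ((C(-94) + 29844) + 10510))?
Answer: 1/57835 ≈ 1.7291e-5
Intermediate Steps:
C(x) = -7 + x
1/(17582 + ((C(-94) + 29844) + 10510)) = 1/(17582 + (((-7 - 94) + 29844) + 10510)) = 1/(17582 + ((-101 + 29844) + 10510)) = 1/(17582 + (29743 + 10510)) = 1/(17582 + 40253) = 1/57835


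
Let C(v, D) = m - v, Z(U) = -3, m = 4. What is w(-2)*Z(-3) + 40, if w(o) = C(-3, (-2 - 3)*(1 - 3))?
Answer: 19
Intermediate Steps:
C(v, D) = 4 - v
w(o) = 7 (w(o) = 4 - 1*(-3) = 4 + 3 = 7)
w(-2)*Z(-3) + 40 = 7*(-3) + 40 = -21 + 40 = 19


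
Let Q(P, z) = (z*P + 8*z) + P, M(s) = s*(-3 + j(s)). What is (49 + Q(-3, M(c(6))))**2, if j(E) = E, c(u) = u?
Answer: 18496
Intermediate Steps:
M(s) = s*(-3 + s)
Q(P, z) = P + 8*z + P*z (Q(P, z) = (P*z + 8*z) + P = (8*z + P*z) + P = P + 8*z + P*z)
(49 + Q(-3, M(c(6))))**2 = (49 + (-3 + 8*(6*(-3 + 6)) - 18*(-3 + 6)))**2 = (49 + (-3 + 8*(6*3) - 18*3))**2 = (49 + (-3 + 8*18 - 3*18))**2 = (49 + (-3 + 144 - 54))**2 = (49 + 87)**2 = 136**2 = 18496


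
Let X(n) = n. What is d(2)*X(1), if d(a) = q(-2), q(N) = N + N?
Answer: -4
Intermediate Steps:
q(N) = 2*N
d(a) = -4 (d(a) = 2*(-2) = -4)
d(2)*X(1) = -4*1 = -4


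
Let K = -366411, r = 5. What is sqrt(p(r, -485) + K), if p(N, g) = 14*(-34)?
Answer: I*sqrt(366887) ≈ 605.71*I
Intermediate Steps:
p(N, g) = -476
sqrt(p(r, -485) + K) = sqrt(-476 - 366411) = sqrt(-366887) = I*sqrt(366887)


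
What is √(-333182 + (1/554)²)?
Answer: I*√102258886711/554 ≈ 577.22*I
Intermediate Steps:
√(-333182 + (1/554)²) = √(-333182 + 1/306916) = √(-102258886711/306916) = I*√102258886711/554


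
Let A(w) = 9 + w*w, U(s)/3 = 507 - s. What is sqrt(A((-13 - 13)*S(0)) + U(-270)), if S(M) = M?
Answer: 6*sqrt(65) ≈ 48.374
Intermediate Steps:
U(s) = 1521 - 3*s (U(s) = 3*(507 - s) = 1521 - 3*s)
A(w) = 9 + w**2
sqrt(A((-13 - 13)*S(0)) + U(-270)) = sqrt((9 + ((-13 - 13)*0)**2) + (1521 - 3*(-270))) = sqrt((9 + (-26*0)**2) + (1521 + 810)) = sqrt((9 + 0**2) + 2331) = sqrt((9 + 0) + 2331) = sqrt(9 + 2331) = sqrt(2340) = 6*sqrt(65)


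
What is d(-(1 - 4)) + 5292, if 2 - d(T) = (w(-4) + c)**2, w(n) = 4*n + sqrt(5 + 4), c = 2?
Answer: 5173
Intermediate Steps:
w(n) = 3 + 4*n (w(n) = 4*n + sqrt(9) = 4*n + 3 = 3 + 4*n)
d(T) = -119 (d(T) = 2 - ((3 + 4*(-4)) + 2)**2 = 2 - ((3 - 16) + 2)**2 = 2 - (-13 + 2)**2 = 2 - 1*(-11)**2 = 2 - 1*121 = 2 - 121 = -119)
d(-(1 - 4)) + 5292 = -119 + 5292 = 5173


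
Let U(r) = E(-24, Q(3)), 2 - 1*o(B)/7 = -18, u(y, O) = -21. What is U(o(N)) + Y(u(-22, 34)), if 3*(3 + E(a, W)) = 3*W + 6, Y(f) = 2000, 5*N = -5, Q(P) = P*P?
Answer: 2008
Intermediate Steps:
Q(P) = P**2
N = -1 (N = (1/5)*(-5) = -1)
o(B) = 140 (o(B) = 14 - 7*(-18) = 14 + 126 = 140)
E(a, W) = -1 + W (E(a, W) = -3 + (3*W + 6)/3 = -3 + (6 + 3*W)/3 = -3 + (2 + W) = -1 + W)
U(r) = 8 (U(r) = -1 + 3**2 = -1 + 9 = 8)
U(o(N)) + Y(u(-22, 34)) = 8 + 2000 = 2008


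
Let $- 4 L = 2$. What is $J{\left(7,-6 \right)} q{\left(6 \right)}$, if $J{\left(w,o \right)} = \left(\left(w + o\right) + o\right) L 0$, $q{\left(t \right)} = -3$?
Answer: $0$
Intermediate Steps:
$L = - \frac{1}{2}$ ($L = \left(- \frac{1}{4}\right) 2 = - \frac{1}{2} \approx -0.5$)
$J{\left(w,o \right)} = 0$ ($J{\left(w,o \right)} = \left(\left(w + o\right) + o\right) \left(- \frac{1}{2}\right) 0 = \left(\left(o + w\right) + o\right) \left(- \frac{1}{2}\right) 0 = \left(w + 2 o\right) \left(- \frac{1}{2}\right) 0 = \left(- o - \frac{w}{2}\right) 0 = 0$)
$J{\left(7,-6 \right)} q{\left(6 \right)} = 0 \left(-3\right) = 0$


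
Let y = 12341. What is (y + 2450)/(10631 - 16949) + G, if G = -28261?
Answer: -178567789/6318 ≈ -28263.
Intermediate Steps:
(y + 2450)/(10631 - 16949) + G = (12341 + 2450)/(10631 - 16949) - 28261 = 14791/(-6318) - 28261 = 14791*(-1/6318) - 28261 = -14791/6318 - 28261 = -178567789/6318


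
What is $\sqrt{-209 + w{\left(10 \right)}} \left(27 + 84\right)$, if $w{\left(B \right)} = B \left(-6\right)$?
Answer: $111 i \sqrt{269} \approx 1820.5 i$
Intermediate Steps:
$w{\left(B \right)} = - 6 B$
$\sqrt{-209 + w{\left(10 \right)}} \left(27 + 84\right) = \sqrt{-209 - 60} \left(27 + 84\right) = \sqrt{-209 - 60} \cdot 111 = \sqrt{-269} \cdot 111 = i \sqrt{269} \cdot 111 = 111 i \sqrt{269}$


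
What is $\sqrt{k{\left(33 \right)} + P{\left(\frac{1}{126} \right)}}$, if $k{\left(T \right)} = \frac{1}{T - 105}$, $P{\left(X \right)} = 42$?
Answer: $\frac{\sqrt{6046}}{12} \approx 6.4797$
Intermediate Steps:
$k{\left(T \right)} = \frac{1}{-105 + T}$
$\sqrt{k{\left(33 \right)} + P{\left(\frac{1}{126} \right)}} = \sqrt{\frac{1}{-105 + 33} + 42} = \sqrt{\frac{1}{-72} + 42} = \sqrt{- \frac{1}{72} + 42} = \sqrt{\frac{3023}{72}} = \frac{\sqrt{6046}}{12}$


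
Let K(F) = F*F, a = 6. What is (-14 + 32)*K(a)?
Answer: 648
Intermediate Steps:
K(F) = F**2
(-14 + 32)*K(a) = (-14 + 32)*6**2 = 18*36 = 648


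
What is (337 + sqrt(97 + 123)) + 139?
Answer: 476 + 2*sqrt(55) ≈ 490.83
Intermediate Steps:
(337 + sqrt(97 + 123)) + 139 = (337 + sqrt(220)) + 139 = (337 + 2*sqrt(55)) + 139 = 476 + 2*sqrt(55)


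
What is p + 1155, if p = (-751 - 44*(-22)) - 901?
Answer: 471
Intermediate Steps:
p = -684 (p = (-751 + 968) - 901 = 217 - 901 = -684)
p + 1155 = -684 + 1155 = 471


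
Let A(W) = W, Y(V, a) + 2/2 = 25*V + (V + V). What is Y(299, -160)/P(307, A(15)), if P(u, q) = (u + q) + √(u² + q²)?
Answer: 1299592/4605 - 4036*√94474/4605 ≈ 12.826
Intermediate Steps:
Y(V, a) = -1 + 27*V (Y(V, a) = -1 + (25*V + (V + V)) = -1 + (25*V + 2*V) = -1 + 27*V)
P(u, q) = q + u + √(q² + u²) (P(u, q) = (q + u) + √(q² + u²) = q + u + √(q² + u²))
Y(299, -160)/P(307, A(15)) = (-1 + 27*299)/(15 + 307 + √(15² + 307²)) = (-1 + 8073)/(15 + 307 + √(225 + 94249)) = 8072/(15 + 307 + √94474) = 8072/(322 + √94474)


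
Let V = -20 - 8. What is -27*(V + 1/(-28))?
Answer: 21195/28 ≈ 756.96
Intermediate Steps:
V = -28
-27*(V + 1/(-28)) = -27*(-28 + 1/(-28)) = -27*(-28 - 1/28) = -27*(-785/28) = 21195/28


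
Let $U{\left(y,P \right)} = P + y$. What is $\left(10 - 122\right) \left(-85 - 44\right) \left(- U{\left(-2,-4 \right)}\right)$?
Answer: $86688$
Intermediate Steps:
$\left(10 - 122\right) \left(-85 - 44\right) \left(- U{\left(-2,-4 \right)}\right) = \left(10 - 122\right) \left(-85 - 44\right) \left(- (-4 - 2)\right) = \left(-112\right) \left(-129\right) \left(\left(-1\right) \left(-6\right)\right) = 14448 \cdot 6 = 86688$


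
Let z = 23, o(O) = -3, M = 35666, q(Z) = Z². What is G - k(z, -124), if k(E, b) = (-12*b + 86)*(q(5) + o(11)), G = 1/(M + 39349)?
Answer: -2597619419/75015 ≈ -34628.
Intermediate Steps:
G = 1/75015 (G = 1/(35666 + 39349) = 1/75015 ≈ 1.3331e-5)
k(E, b) = 1892 - 264*b (k(E, b) = (-12*b + 86)*(5² - 3) = (86 - 12*b)*(25 - 3) = (86 - 12*b)*22 = 1892 - 264*b)
G - k(z, -124) = 1/75015 - (1892 - 264*(-124)) = 1/75015 - (1892 + 32736) = 1/75015 - 1*34628 = 1/75015 - 34628 = -2597619419/75015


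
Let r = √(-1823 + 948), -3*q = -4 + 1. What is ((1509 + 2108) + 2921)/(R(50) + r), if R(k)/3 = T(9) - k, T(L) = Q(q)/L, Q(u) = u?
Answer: -4403343/104738 - 147105*I*√35/104738 ≈ -42.042 - 8.3092*I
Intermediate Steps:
q = 1 (q = -(-4 + 1)/3 = -⅓*(-3) = 1)
r = 5*I*√35 (r = √(-875) = 5*I*√35 ≈ 29.58*I)
T(L) = 1/L
R(k) = ⅓ - 3*k (R(k) = 3*(1/9 - k) = 3*(⅑ - k) = ⅓ - 3*k)
((1509 + 2108) + 2921)/(R(50) + r) = ((1509 + 2108) + 2921)/((⅓ - 3*50) + 5*I*√35) = (3617 + 2921)/((⅓ - 150) + 5*I*√35) = 6538/(-449/3 + 5*I*√35)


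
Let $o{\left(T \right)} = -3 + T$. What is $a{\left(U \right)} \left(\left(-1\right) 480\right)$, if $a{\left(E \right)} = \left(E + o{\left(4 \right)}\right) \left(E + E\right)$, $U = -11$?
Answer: $-105600$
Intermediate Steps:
$a{\left(E \right)} = 2 E \left(1 + E\right)$ ($a{\left(E \right)} = \left(E + \left(-3 + 4\right)\right) \left(E + E\right) = \left(E + 1\right) 2 E = \left(1 + E\right) 2 E = 2 E \left(1 + E\right)$)
$a{\left(U \right)} \left(\left(-1\right) 480\right) = 2 \left(-11\right) \left(1 - 11\right) \left(\left(-1\right) 480\right) = 2 \left(-11\right) \left(-10\right) \left(-480\right) = 220 \left(-480\right) = -105600$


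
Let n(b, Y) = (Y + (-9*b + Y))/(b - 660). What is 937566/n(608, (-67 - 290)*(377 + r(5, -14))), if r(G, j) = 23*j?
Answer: 8125572/7457 ≈ 1089.7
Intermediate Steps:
n(b, Y) = (-9*b + 2*Y)/(-660 + b) (n(b, Y) = (Y + (Y - 9*b))/(-660 + b) = (-9*b + 2*Y)/(-660 + b))
937566/n(608, (-67 - 290)*(377 + r(5, -14))) = 937566/(((-9*608 + 2*((-67 - 290)*(377 + 23*(-14))))/(-660 + 608))) = 937566/(((-5472 + 2*(-357*(377 - 322)))/(-52))) = 937566/((-(-5472 + 2*(-357*55))/52)) = 937566/((-(-5472 + 2*(-19635))/52)) = 937566/((-(-5472 - 39270)/52)) = 937566/((-1/52*(-44742))) = 937566/(22371/26) = 937566*(26/22371) = 8125572/7457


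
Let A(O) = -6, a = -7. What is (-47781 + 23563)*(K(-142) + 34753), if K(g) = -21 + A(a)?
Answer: -840994268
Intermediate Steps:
K(g) = -27 (K(g) = -21 - 6 = -27)
(-47781 + 23563)*(K(-142) + 34753) = (-47781 + 23563)*(-27 + 34753) = -24218*34726 = -840994268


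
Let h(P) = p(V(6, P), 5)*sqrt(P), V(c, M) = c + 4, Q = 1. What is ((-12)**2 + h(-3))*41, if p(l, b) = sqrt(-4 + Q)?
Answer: 5781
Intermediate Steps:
V(c, M) = 4 + c
p(l, b) = I*sqrt(3) (p(l, b) = sqrt(-4 + 1) = sqrt(-3) = I*sqrt(3))
h(P) = I*sqrt(3)*sqrt(P) (h(P) = (I*sqrt(3))*sqrt(P) = I*sqrt(3)*sqrt(P))
((-12)**2 + h(-3))*41 = ((-12)**2 + I*sqrt(3)*sqrt(-3))*41 = (144 + I*sqrt(3)*(I*sqrt(3)))*41 = (144 - 3)*41 = 141*41 = 5781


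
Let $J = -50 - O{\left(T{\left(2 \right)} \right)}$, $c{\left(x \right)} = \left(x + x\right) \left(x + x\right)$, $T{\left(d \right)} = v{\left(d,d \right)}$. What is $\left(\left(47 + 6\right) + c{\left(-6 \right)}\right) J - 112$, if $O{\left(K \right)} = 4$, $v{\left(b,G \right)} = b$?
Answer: $-10750$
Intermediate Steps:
$T{\left(d \right)} = d$
$c{\left(x \right)} = 4 x^{2}$ ($c{\left(x \right)} = 2 x 2 x = 4 x^{2}$)
$J = -54$ ($J = -50 - 4 = -54$)
$\left(\left(47 + 6\right) + c{\left(-6 \right)}\right) J - 112 = \left(\left(47 + 6\right) + 4 \left(-6\right)^{2}\right) \left(-54\right) - 112 = \left(53 + 4 \cdot 36\right) \left(-54\right) - 112 = \left(53 + 144\right) \left(-54\right) - 112 = 197 \left(-54\right) - 112 = -10638 - 112 = -10750$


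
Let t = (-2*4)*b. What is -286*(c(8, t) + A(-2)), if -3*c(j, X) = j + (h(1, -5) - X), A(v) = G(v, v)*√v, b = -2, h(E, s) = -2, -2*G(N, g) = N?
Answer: -2860/3 - 286*I*√2 ≈ -953.33 - 404.46*I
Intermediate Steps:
G(N, g) = -N/2
t = 16 (t = -2*4*(-2) = -8*(-2) = 16)
A(v) = -v^(3/2)/2 (A(v) = (-v/2)*√v = -v^(3/2)/2)
c(j, X) = ⅔ - j/3 + X/3 (c(j, X) = -(j + (-2 - X))/3 = -(-2 + j - X)/3 = ⅔ - j/3 + X/3)
-286*(c(8, t) + A(-2)) = -286*((⅔ - ⅓*8 + (⅓)*16) - (-1)*I*√2) = -286*((⅔ - 8/3 + 16/3) - (-1)*I*√2) = -286*(10/3 + I*√2) = -2860/3 - 286*I*√2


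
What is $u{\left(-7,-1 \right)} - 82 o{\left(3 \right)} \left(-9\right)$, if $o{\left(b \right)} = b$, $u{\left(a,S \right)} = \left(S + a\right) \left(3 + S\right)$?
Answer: $2198$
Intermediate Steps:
$u{\left(a,S \right)} = \left(3 + S\right) \left(S + a\right)$
$u{\left(-7,-1 \right)} - 82 o{\left(3 \right)} \left(-9\right) = \left(\left(-1\right)^{2} + 3 \left(-1\right) + 3 \left(-7\right) - -7\right) - 82 \cdot 3 \left(-9\right) = \left(1 - 3 - 21 + 7\right) - -2214 = -16 + 2214 = 2198$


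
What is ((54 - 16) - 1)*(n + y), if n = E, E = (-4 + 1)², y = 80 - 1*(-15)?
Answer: 3848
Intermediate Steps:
y = 95 (y = 80 + 15 = 95)
E = 9 (E = (-3)² = 9)
n = 9
((54 - 16) - 1)*(n + y) = ((54 - 16) - 1)*(9 + 95) = (38 - 1)*104 = 37*104 = 3848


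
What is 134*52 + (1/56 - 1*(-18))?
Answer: 391217/56 ≈ 6986.0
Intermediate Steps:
134*52 + (1/56 - 1*(-18)) = 6968 + (1/56 + 18) = 6968 + 1009/56 = 391217/56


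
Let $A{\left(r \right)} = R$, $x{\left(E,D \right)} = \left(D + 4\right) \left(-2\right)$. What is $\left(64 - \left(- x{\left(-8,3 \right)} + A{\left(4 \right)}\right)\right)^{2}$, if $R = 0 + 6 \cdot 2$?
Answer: $1444$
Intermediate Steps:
$x{\left(E,D \right)} = -8 - 2 D$ ($x{\left(E,D \right)} = \left(4 + D\right) \left(-2\right) = -8 - 2 D$)
$R = 12$ ($R = 0 + 12 = 12$)
$A{\left(r \right)} = 12$
$\left(64 - \left(- x{\left(-8,3 \right)} + A{\left(4 \right)}\right)\right)^{2} = \left(64 - 26\right)^{2} = 38^{2} = 1444$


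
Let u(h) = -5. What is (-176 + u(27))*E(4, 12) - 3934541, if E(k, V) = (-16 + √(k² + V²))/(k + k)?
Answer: -3934179 - 181*√10/2 ≈ -3.9345e+6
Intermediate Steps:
E(k, V) = (-16 + √(V² + k²))/(2*k) (E(k, V) = (-16 + √(V² + k²))/((2*k)) = (-16 + √(V² + k²))*(1/(2*k)) = (-16 + √(V² + k²))/(2*k))
(-176 + u(27))*E(4, 12) - 3934541 = (-176 - 5)*((½)*(-16 + √(12² + 4²))/4) - 3934541 = -181*(-16 + √(144 + 16))/(2*4) - 3934541 = -181*(-16 + √160)/(2*4) - 3934541 = -181*(-16 + 4*√10)/(2*4) - 3934541 = -181*(-2 + √10/2) - 3934541 = (362 - 181*√10/2) - 3934541 = -3934179 - 181*√10/2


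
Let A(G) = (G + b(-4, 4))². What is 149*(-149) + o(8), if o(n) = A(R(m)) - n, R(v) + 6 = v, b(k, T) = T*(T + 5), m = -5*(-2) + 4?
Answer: -20273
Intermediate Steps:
m = 14 (m = 10 + 4 = 14)
b(k, T) = T*(5 + T)
R(v) = -6 + v
A(G) = (36 + G)² (A(G) = (G + 4*(5 + 4))² = (G + 4*9)² = (G + 36)² = (36 + G)²)
o(n) = 1936 - n (o(n) = (36 + (-6 + 14))² - n = (36 + 8)² - n = 44² - n = 1936 - n)
149*(-149) + o(8) = 149*(-149) + (1936 - 1*8) = -22201 + (1936 - 8) = -22201 + 1928 = -20273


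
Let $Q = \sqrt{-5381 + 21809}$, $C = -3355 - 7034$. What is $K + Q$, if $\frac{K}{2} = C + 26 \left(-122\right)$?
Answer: $-27122 + 74 \sqrt{3} \approx -26994.0$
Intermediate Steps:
$C = -10389$ ($C = -3355 - 7034 = -10389$)
$K = -27122$ ($K = 2 \left(-10389 + 26 \left(-122\right)\right) = 2 \left(-10389 - 3172\right) = 2 \left(-13561\right) = -27122$)
$Q = 74 \sqrt{3}$ ($Q = \sqrt{16428} = 74 \sqrt{3} \approx 128.17$)
$K + Q = -27122 + 74 \sqrt{3}$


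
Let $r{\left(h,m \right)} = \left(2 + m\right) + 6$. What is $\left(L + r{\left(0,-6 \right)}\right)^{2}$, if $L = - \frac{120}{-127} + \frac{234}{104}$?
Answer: $\frac{6964321}{258064} \approx 26.987$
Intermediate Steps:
$L = \frac{1623}{508}$ ($L = \left(-120\right) \left(- \frac{1}{127}\right) + 234 \cdot \frac{1}{104} = \frac{120}{127} + \frac{9}{4} = \frac{1623}{508} \approx 3.1949$)
$r{\left(h,m \right)} = 8 + m$
$\left(L + r{\left(0,-6 \right)}\right)^{2} = \left(\frac{1623}{508} + \left(8 - 6\right)\right)^{2} = \left(\frac{1623}{508} + 2\right)^{2} = \left(\frac{2639}{508}\right)^{2} = \frac{6964321}{258064}$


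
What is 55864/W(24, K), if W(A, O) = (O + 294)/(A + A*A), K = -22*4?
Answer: 16759200/103 ≈ 1.6271e+5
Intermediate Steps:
K = -88
W(A, O) = (294 + O)/(A + A²)
55864/W(24, K) = 55864/(((294 - 88)/(24*(1 + 24)))) = 55864/(((1/24)*206/25)) = 55864/(((1/24)*(1/25)*206)) = 55864/(103/300) = 55864*(300/103) = 16759200/103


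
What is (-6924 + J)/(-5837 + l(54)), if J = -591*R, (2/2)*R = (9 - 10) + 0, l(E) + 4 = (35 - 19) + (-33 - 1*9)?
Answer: 6333/5867 ≈ 1.0794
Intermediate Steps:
l(E) = -30 (l(E) = -4 + ((35 - 19) + (-33 - 1*9)) = -4 + (16 + (-33 - 9)) = -4 + (16 - 42) = -4 - 26 = -30)
R = -1 (R = (9 - 10) + 0 = -1 + 0 = -1)
J = 591 (J = -591*(-1) = 591)
(-6924 + J)/(-5837 + l(54)) = (-6924 + 591)/(-5837 - 30) = -6333/(-5867) = -6333*(-1/5867) = 6333/5867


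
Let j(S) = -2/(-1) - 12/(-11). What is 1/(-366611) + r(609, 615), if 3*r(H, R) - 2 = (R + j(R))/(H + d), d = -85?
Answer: 2239620835/2113145804 ≈ 1.0599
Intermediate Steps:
j(S) = 34/11 (j(S) = -2*(-1) - 12*(-1/11) = 2 + 12/11 = 34/11)
r(H, R) = ⅔ + (34/11 + R)/(3*(-85 + H)) (r(H, R) = ⅔ + ((R + 34/11)/(H - 85))/3 = ⅔ + ((34/11 + R)/(-85 + H))/3 = ⅔ + (34/11 + R)/(3*(-85 + H)))
1/(-366611) + r(609, 615) = 1/(-366611) + (-1836 + 11*615 + 22*609)/(33*(-85 + 609)) = -1/366611 + (1/33)*(-1836 + 6765 + 13398)/524 = -1/366611 + (1/33)*(1/524)*18327 = -1/366611 + 6109/5764 = 2239620835/2113145804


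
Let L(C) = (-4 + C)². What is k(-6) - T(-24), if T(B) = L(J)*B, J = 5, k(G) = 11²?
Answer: 145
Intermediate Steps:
k(G) = 121
T(B) = B (T(B) = (-4 + 5)²*B = 1²*B = 1*B = B)
k(-6) - T(-24) = 121 - 1*(-24) = 121 + 24 = 145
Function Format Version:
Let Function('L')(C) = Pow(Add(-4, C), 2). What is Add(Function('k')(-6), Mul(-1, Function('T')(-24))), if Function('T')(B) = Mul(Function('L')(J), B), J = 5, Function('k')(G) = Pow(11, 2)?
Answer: 145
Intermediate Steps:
Function('k')(G) = 121
Function('T')(B) = B (Function('T')(B) = Mul(Pow(Add(-4, 5), 2), B) = Mul(Pow(1, 2), B) = Mul(1, B) = B)
Add(Function('k')(-6), Mul(-1, Function('T')(-24))) = Add(121, Mul(-1, -24)) = Add(121, 24) = 145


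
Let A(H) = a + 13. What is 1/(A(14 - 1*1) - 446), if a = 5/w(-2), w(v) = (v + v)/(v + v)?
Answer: -1/428 ≈ -0.0023364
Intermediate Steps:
w(v) = 1 (w(v) = (2*v)/((2*v)) = (2*v)*(1/(2*v)) = 1)
a = 5 (a = 5/1 = 5*1 = 5)
A(H) = 18 (A(H) = 5 + 13 = 18)
1/(A(14 - 1*1) - 446) = 1/(18 - 446) = 1/(-428) = -1/428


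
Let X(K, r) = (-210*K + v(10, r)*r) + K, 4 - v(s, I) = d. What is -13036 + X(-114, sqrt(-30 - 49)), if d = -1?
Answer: 10790 + 5*I*sqrt(79) ≈ 10790.0 + 44.441*I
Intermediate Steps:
v(s, I) = 5 (v(s, I) = 4 - 1*(-1) = 4 + 1 = 5)
X(K, r) = -209*K + 5*r (X(K, r) = (-210*K + 5*r) + K = -209*K + 5*r)
-13036 + X(-114, sqrt(-30 - 49)) = -13036 + (-209*(-114) + 5*sqrt(-30 - 49)) = -13036 + (23826 + 5*sqrt(-79)) = -13036 + (23826 + 5*(I*sqrt(79))) = -13036 + (23826 + 5*I*sqrt(79)) = 10790 + 5*I*sqrt(79)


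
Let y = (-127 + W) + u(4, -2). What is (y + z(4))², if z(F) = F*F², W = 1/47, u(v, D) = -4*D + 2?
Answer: 6200100/2209 ≈ 2806.7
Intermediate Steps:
u(v, D) = 2 - 4*D
W = 1/47 ≈ 0.021277
y = -5498/47 (y = (-127 + 1/47) + (2 - 4*(-2)) = -5968/47 + (2 + 8) = -5968/47 + 10 = -5498/47 ≈ -116.98)
z(F) = F³
(y + z(4))² = (-5498/47 + 4³)² = (-5498/47 + 64)² = (-2490/47)² = 6200100/2209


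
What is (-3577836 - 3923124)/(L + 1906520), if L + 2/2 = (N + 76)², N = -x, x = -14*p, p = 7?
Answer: -1500192/387359 ≈ -3.8729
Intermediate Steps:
x = -98 (x = -14*7 = -98)
N = 98 (N = -1*(-98) = 98)
L = 30275 (L = -1 + (98 + 76)² = -1 + 174² = -1 + 30276 = 30275)
(-3577836 - 3923124)/(L + 1906520) = (-3577836 - 3923124)/(30275 + 1906520) = -7500960/1936795 = -7500960*1/1936795 = -1500192/387359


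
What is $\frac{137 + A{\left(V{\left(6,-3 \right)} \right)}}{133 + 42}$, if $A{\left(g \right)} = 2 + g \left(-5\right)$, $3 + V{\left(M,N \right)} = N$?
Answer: $\frac{169}{175} \approx 0.96571$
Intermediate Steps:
$V{\left(M,N \right)} = -3 + N$
$A{\left(g \right)} = 2 - 5 g$
$\frac{137 + A{\left(V{\left(6,-3 \right)} \right)}}{133 + 42} = \frac{137 - \left(-2 + 5 \left(-3 - 3\right)\right)}{133 + 42} = \frac{137 + \left(2 - -30\right)}{175} = \frac{137 + \left(2 + 30\right)}{175} = \frac{137 + 32}{175} = \frac{1}{175} \cdot 169 = \frac{169}{175}$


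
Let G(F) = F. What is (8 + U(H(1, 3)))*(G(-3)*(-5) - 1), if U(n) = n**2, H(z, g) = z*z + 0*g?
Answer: 126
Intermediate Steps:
H(z, g) = z**2 (H(z, g) = z**2 + 0 = z**2)
(8 + U(H(1, 3)))*(G(-3)*(-5) - 1) = (8 + (1**2)**2)*(-3*(-5) - 1) = (8 + 1**2)*(15 - 1) = (8 + 1)*14 = 9*14 = 126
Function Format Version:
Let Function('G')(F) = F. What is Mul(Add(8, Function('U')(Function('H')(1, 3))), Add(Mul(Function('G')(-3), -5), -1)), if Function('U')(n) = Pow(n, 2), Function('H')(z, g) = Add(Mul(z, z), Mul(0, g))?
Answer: 126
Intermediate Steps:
Function('H')(z, g) = Pow(z, 2) (Function('H')(z, g) = Add(Pow(z, 2), 0) = Pow(z, 2))
Mul(Add(8, Function('U')(Function('H')(1, 3))), Add(Mul(Function('G')(-3), -5), -1)) = Mul(Add(8, Pow(Pow(1, 2), 2)), Add(Mul(-3, -5), -1)) = Mul(Add(8, Pow(1, 2)), Add(15, -1)) = Mul(Add(8, 1), 14) = Mul(9, 14) = 126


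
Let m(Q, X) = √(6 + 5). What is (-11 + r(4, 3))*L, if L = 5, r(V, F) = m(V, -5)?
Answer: -55 + 5*√11 ≈ -38.417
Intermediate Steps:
m(Q, X) = √11
r(V, F) = √11
(-11 + r(4, 3))*L = (-11 + √11)*5 = -55 + 5*√11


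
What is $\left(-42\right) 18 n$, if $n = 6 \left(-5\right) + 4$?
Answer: $19656$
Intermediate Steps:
$n = -26$ ($n = -30 + 4 = -26$)
$\left(-42\right) 18 n = \left(-42\right) 18 \left(-26\right) = \left(-756\right) \left(-26\right) = 19656$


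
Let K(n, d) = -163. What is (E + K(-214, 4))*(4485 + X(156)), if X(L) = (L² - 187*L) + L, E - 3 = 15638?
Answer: -3018210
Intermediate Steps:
E = 15641 (E = 3 + 15638 = 15641)
X(L) = L² - 186*L
(E + K(-214, 4))*(4485 + X(156)) = (15641 - 163)*(4485 + 156*(-186 + 156)) = 15478*(4485 + 156*(-30)) = 15478*(4485 - 4680) = 15478*(-195) = -3018210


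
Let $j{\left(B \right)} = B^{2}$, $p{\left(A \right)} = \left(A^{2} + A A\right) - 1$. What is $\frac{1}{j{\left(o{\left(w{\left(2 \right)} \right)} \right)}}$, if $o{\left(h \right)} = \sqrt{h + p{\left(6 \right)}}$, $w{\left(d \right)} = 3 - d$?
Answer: $\frac{1}{72} \approx 0.013889$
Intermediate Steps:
$p{\left(A \right)} = -1 + 2 A^{2}$ ($p{\left(A \right)} = \left(A^{2} + A^{2}\right) - 1 = 2 A^{2} - 1 = -1 + 2 A^{2}$)
$o{\left(h \right)} = \sqrt{71 + h}$ ($o{\left(h \right)} = \sqrt{h - \left(1 - 2 \cdot 6^{2}\right)} = \sqrt{h + \left(-1 + 2 \cdot 36\right)} = \sqrt{h + \left(-1 + 72\right)} = \sqrt{h + 71} = \sqrt{71 + h}$)
$\frac{1}{j{\left(o{\left(w{\left(2 \right)} \right)} \right)}} = \frac{1}{\left(\sqrt{71 + \left(3 - 2\right)}\right)^{2}} = \frac{1}{\left(\sqrt{71 + 1}\right)^{2}} = \frac{1}{\left(\sqrt{72}\right)^{2}} = \frac{1}{\left(6 \sqrt{2}\right)^{2}} = \frac{1}{72}$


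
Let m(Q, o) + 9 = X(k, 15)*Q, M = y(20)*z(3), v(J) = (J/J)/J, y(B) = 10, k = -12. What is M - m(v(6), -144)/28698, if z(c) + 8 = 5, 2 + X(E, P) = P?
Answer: -5165599/172188 ≈ -30.000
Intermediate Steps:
X(E, P) = -2 + P
z(c) = -3 (z(c) = -8 + 5 = -3)
v(J) = 1/J
M = -30 (M = 10*(-3) = -30)
m(Q, o) = -9 + 13*Q (m(Q, o) = -9 + (-2 + 15)*Q = -9 + 13*Q)
M - m(v(6), -144)/28698 = -30 - (-9 + 13/6)/28698 = -30 - (-41)/(6*28698) = -30 - 1*(-41/172188) = -30 + 41/172188 = -5165599/172188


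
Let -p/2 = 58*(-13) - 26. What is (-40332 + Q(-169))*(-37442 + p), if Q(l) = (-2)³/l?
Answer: 244575300200/169 ≈ 1.4472e+9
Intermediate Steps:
Q(l) = -8/l
p = 1560 (p = -2*(58*(-13) - 26) = -2*(-754 - 26) = -2*(-780) = 1560)
(-40332 + Q(-169))*(-37442 + p) = (-40332 - 8/(-169))*(-37442 + 1560) = (-40332 - 8*(-1/169))*(-35882) = (-40332 + 8/169)*(-35882) = -6816100/169*(-35882) = 244575300200/169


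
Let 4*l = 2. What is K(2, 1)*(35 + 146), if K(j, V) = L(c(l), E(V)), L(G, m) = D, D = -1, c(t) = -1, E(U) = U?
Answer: -181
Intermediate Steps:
l = ½ (l = (¼)*2 = ½ ≈ 0.50000)
L(G, m) = -1
K(j, V) = -1
K(2, 1)*(35 + 146) = -(35 + 146) = -1*181 = -181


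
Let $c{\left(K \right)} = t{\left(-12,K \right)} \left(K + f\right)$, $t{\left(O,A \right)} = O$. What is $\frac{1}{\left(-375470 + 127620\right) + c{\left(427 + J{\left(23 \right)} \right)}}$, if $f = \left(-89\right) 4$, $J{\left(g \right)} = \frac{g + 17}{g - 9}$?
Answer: $- \frac{7}{1741154} \approx -4.0203 \cdot 10^{-6}$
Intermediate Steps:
$J{\left(g \right)} = \frac{17 + g}{-9 + g}$
$f = -356$
$c{\left(K \right)} = 4272 - 12 K$ ($c{\left(K \right)} = - 12 \left(K - 356\right) = - 12 \left(-356 + K\right) = 4272 - 12 K$)
$\frac{1}{\left(-375470 + 127620\right) + c{\left(427 + J{\left(23 \right)} \right)}} = \frac{1}{\left(-375470 + 127620\right) + \left(4272 - 12 \left(427 + \frac{17 + 23}{-9 + 23}\right)\right)} = \frac{1}{-247850 + \left(4272 - 12 \left(427 + \frac{1}{14} \cdot 40\right)\right)} = \frac{1}{-247850 + \left(4272 - 12 \left(427 + \frac{20}{7}\right)\right)} = \frac{1}{-247850 + \left(4272 - \frac{36108}{7}\right)} = \frac{1}{-247850 - \frac{6204}{7}} = \frac{1}{- \frac{1741154}{7}} = - \frac{7}{1741154}$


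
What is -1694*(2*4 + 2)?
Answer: -16940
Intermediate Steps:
-1694*(2*4 + 2) = -1694*(8 + 2) = -1694*10 = -16940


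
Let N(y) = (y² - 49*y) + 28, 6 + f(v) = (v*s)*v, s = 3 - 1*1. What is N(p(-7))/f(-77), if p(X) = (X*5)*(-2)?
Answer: 749/5926 ≈ 0.12639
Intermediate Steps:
s = 2 (s = 3 - 1 = 2)
p(X) = -10*X (p(X) = (5*X)*(-2) = -10*X)
f(v) = -6 + 2*v² (f(v) = -6 + (v*2)*v = -6 + (2*v)*v = -6 + 2*v²)
N(y) = 28 + y² - 49*y
N(p(-7))/f(-77) = (28 + (-10*(-7))² - (-490)*(-7))/(-6 + 2*(-77)²) = (28 + 70² - 49*70)/(-6 + 2*5929) = (28 + 4900 - 3430)/(-6 + 11858) = 1498/11852 = 1498*(1/11852) = 749/5926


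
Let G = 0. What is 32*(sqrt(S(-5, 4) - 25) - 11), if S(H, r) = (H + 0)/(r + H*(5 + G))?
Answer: -352 + 64*I*sqrt(2730)/21 ≈ -352.0 + 159.24*I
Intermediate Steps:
S(H, r) = H/(r + 5*H) (S(H, r) = (H + 0)/(r + H*(5 + 0)) = H/(r + H*5) = H/(r + 5*H))
32*(sqrt(S(-5, 4) - 25) - 11) = 32*(sqrt(-5/(4 + 5*(-5)) - 25) - 11) = 32*(sqrt(-5/(4 - 25) - 25) - 11) = 32*(sqrt(-5/(-21) - 25) - 11) = 32*(sqrt(-5*(-1/21) - 25) - 11) = 32*(sqrt(5/21 - 25) - 11) = 32*(sqrt(-520/21) - 11) = 32*(2*I*sqrt(2730)/21 - 11) = 32*(-11 + 2*I*sqrt(2730)/21) = -352 + 64*I*sqrt(2730)/21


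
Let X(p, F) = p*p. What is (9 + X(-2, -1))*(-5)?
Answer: -65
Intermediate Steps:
X(p, F) = p**2
(9 + X(-2, -1))*(-5) = (9 + (-2)**2)*(-5) = (9 + 4)*(-5) = 13*(-5) = -65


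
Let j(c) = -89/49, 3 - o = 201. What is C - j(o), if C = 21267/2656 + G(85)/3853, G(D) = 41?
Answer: 4931269255/501444832 ≈ 9.8341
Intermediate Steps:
o = -198 (o = 3 - 1*201 = 3 - 201 = -198)
j(c) = -89/49 (j(c) = -89*1/49 = -89/49)
C = 82050647/10233568 (C = 21267/2656 + 41/3853 = 82050647/10233568 ≈ 8.0178)
C - j(o) = 82050647/10233568 - 1*(-89/49) = 82050647/10233568 + 89/49 = 4931269255/501444832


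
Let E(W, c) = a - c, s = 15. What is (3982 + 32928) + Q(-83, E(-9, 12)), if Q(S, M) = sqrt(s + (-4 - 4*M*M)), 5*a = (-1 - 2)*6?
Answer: 36910 + I*sqrt(24061)/5 ≈ 36910.0 + 31.023*I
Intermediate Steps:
a = -18/5 (a = ((-1 - 2)*6)/5 = (-3*6)/5 = (1/5)*(-18) = -18/5 ≈ -3.6000)
E(W, c) = -18/5 - c
Q(S, M) = sqrt(11 - 4*M**2) (Q(S, M) = sqrt(15 + (-4 - 4*M*M)) = sqrt(15 + (-4 - 4*M**2)) = sqrt(11 - 4*M**2))
(3982 + 32928) + Q(-83, E(-9, 12)) = (3982 + 32928) + sqrt(11 - 4*(-18/5 - 1*12)**2) = 36910 + sqrt(11 - 4*(-18/5 - 12)**2) = 36910 + sqrt(11 - 4*(-78/5)**2) = 36910 + sqrt(11 - 4*6084/25) = 36910 + sqrt(11 - 24336/25) = 36910 + sqrt(-24061/25) = 36910 + I*sqrt(24061)/5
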